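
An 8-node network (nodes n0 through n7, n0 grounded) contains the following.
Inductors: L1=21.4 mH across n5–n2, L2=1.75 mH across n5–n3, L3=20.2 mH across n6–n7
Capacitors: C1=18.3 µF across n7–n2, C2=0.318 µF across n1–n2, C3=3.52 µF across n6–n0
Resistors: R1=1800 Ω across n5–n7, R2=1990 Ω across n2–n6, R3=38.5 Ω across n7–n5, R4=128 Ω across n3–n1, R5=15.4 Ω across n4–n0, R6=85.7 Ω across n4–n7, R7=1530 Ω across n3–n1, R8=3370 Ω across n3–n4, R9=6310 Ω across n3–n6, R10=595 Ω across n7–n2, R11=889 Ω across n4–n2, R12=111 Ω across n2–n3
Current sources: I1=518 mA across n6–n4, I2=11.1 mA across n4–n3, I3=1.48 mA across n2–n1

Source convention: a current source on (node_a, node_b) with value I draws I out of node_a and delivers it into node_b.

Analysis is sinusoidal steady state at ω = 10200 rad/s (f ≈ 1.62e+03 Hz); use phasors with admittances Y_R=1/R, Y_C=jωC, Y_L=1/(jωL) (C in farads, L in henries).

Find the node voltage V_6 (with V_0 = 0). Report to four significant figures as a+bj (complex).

MNA unknowns: 7 node voltages V₁..V_7
L1: Y=0.000-0.004581j on G[5,2]
C1: Y=0.000+0.1867j on G[7,2]
R1: Y=0.0005556+0.000j on G[5,7]
R2: Y=0.0005025+0.000j on G[2,6]
L2: Y=0.000-0.05602j on G[5,3]
R3: Y=0.02597+0.000j on G[7,5]
I1: z[6]−=0.518, z[4]+=0.518
R4: Y=0.007812+0.000j on G[3,1]
R5: Y=0.06494+0.000j on G[4,0]
R6: Y=0.01167+0.000j on G[4,7]
R7: Y=0.0006536+0.000j on G[3,1]
I2: z[4]−=0.0111, z[3]+=0.0111
L3: Y=0.000-0.004853j on G[6,7]
R8: Y=0.0002967+0.000j on G[3,4]
R9: Y=0.0001585+0.000j on G[3,6]
R10: Y=0.001681+0.000j on G[7,2]
R11: Y=0.001125+0.000j on G[4,2]
R12: Y=0.009009+0.000j on G[2,3]
C2: Y=0.000+0.003244j on G[1,2]
C3: Y=0.000+0.03590j on G[6,0]
I3: z[2]−=0.00148, z[1]+=0.00148
solve → V1=12.24+6.612j, V2=11.82+6.741j, V3=12.11+6.772j, V4=8.482+1.123j, V5=12.08+6.661j, V6=-2.032+15.34j, V7=11.83+6.690j

-2.032+15.34j V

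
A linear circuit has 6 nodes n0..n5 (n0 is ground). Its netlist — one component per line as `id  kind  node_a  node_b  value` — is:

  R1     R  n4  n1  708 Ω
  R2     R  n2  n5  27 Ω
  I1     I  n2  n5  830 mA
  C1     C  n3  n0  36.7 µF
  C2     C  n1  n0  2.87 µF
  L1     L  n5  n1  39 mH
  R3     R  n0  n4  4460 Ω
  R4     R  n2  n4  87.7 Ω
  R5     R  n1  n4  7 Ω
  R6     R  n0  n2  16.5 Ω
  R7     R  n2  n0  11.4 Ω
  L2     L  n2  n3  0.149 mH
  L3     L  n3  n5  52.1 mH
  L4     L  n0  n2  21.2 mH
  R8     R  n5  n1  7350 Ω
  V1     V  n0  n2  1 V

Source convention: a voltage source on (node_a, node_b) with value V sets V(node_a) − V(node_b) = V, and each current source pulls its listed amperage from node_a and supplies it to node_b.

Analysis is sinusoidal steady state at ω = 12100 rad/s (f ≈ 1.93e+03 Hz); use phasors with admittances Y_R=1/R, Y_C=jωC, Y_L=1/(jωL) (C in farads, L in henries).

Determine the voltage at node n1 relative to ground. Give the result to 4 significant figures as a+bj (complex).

-1.248-0.3351j V

Element admittances at ω=12100 rad/s:
  Y(R1) = 0.001412+0.000j S between n4,n1
  Y(R2) = 0.03704+0.000j S between n2,n5
  I1: injects 0.83 A into n5 (from n2)
  Y(C1) = 0.000+0.4441j S between n3,n0
  Y(C2) = 0.000+0.03473j S between n1,n0
  Y(L1) = 0.000-0.002119j S between n5,n1
  Y(R3) = 0.0002242+0.000j S between n0,n4
  Y(R4) = 0.01140+0.000j S between n2,n4
  Y(R5) = 0.1429+0.000j S between n1,n4
  Y(R6) = 0.06061+0.000j S between n0,n2
  Y(R7) = 0.08772+0.000j S between n2,n0
  Y(L2) = 0.000-0.5547j S between n2,n3
  Y(L3) = 0.000-0.001586j S between n3,n5
  Y(L4) = 0.000-0.003898j S between n0,n2
  Y(R8) = 0.0001361+0.000j S between n5,n1
  V1: constraint V(n0)−V(n2) = 1
Assemble and solve the 6×6 MNA system:
  V(n1)=-1.248-0.3351j  V(n2)=-1.000+0.000j  V(n3)=-4.646+0.03350j  V(n4)=-1.228-0.3101j  V(n5)=21.07+2.369j
  i(V1)=-0.1518-2.103j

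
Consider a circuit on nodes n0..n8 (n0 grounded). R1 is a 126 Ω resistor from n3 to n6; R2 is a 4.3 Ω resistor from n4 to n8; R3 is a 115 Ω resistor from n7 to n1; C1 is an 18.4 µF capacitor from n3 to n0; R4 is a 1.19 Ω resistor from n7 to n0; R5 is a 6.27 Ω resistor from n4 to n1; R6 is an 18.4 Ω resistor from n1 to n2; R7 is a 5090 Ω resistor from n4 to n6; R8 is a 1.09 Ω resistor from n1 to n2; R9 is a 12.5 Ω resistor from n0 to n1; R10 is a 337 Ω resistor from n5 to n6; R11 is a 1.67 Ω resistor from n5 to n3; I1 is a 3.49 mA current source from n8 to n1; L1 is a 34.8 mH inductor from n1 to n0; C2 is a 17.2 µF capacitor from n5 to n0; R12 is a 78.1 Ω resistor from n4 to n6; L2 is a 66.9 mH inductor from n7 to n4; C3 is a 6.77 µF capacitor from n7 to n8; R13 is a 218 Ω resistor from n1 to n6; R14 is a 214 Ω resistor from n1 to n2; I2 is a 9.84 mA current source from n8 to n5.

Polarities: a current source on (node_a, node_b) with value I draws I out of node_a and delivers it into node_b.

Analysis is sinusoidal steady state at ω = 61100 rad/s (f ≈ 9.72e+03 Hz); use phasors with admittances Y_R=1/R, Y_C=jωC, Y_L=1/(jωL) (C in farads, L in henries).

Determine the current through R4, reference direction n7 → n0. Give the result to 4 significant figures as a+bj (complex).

Element admittances at ω=61100 rad/s:
  Y(R1) = 0.007937+0.000j S between n3,n6
  Y(R2) = 0.2326+0.000j S between n4,n8
  Y(R3) = 0.008696+0.000j S between n7,n1
  Y(C1) = 0.000+1.124j S between n3,n0
  Y(R4) = 0.8403+0.000j S between n7,n0
  Y(R5) = 0.1595+0.000j S between n4,n1
  Y(R6) = 0.05435+0.000j S between n1,n2
  Y(R7) = 0.0001965+0.000j S between n4,n6
  Y(R8) = 0.9174+0.000j S between n1,n2
  Y(R9) = 0.08000+0.000j S between n0,n1
  Y(R10) = 0.002967+0.000j S between n5,n6
  Y(R11) = 0.5988+0.000j S between n5,n3
  I1: injects 0.00349 A into n1 (from n8)
  Y(L1) = 0.000-0.0004703j S between n1,n0
  Y(C2) = 0.000+1.051j S between n5,n0
  Y(R12) = 0.01280+0.000j S between n4,n6
  Y(L2) = 0.000-0.0002446j S between n7,n4
  Y(C3) = 0.000+0.4136j S between n7,n8
  Y(R13) = 0.004587+0.000j S between n1,n6
  Y(R14) = 0.004673+0.000j S between n1,n2
  I2: injects 0.00984 A into n5 (from n8)
Assemble and solve the 8×8 MNA system:
  V(n1)=0.01012+0.01246j  V(n2)=0.01012+0.01246j  V(n3)=-0.002173-0.002476j  V(n4)=-0.005078+0.01951j  V(n5)=0.002460-0.006714j  V(n6)=-0.001036+0.009519j  V(n7)=-0.01268-0.001351j  V(n8)=-0.01571+0.02490j

-0.01065-0.001135j A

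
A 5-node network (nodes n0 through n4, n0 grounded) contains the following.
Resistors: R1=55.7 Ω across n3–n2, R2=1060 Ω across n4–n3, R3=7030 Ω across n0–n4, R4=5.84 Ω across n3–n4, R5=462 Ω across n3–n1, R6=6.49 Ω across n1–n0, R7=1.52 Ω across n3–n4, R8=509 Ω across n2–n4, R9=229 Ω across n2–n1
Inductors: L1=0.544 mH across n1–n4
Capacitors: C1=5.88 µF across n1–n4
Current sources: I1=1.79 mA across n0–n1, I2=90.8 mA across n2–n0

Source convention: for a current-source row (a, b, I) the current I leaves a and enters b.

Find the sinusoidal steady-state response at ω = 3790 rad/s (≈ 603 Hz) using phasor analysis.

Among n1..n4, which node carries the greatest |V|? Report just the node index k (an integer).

MNA unknowns: 4 node voltages V₁..V_4
R1: Y=0.01795+0.000j on G[3,2]
R2: Y=0.0009434+0.000j on G[4,3]
L1: Y=0.000-0.4850j on G[1,4]
R3: Y=0.0001422+0.000j on G[0,4]
R4: Y=0.1712+0.000j on G[3,4]
C1: Y=0.000+0.02229j on G[1,4]
R5: Y=0.002165+0.000j on G[3,1]
R6: Y=0.1541+0.000j on G[1,0]
R7: Y=0.6579+0.000j on G[3,4]
I1: z[0]−=0.00179, z[1]+=0.00179
R8: Y=0.001965+0.000j on G[2,4]
R9: Y=0.004367+0.000j on G[2,1]
I2: z[2]−=0.0908, z[0]+=0.0908
solve → V1=-0.5771+0.0001474j, V2=-4.377-0.1302j, V3=-0.6594-0.1586j, V4=-0.5792-0.1597j

2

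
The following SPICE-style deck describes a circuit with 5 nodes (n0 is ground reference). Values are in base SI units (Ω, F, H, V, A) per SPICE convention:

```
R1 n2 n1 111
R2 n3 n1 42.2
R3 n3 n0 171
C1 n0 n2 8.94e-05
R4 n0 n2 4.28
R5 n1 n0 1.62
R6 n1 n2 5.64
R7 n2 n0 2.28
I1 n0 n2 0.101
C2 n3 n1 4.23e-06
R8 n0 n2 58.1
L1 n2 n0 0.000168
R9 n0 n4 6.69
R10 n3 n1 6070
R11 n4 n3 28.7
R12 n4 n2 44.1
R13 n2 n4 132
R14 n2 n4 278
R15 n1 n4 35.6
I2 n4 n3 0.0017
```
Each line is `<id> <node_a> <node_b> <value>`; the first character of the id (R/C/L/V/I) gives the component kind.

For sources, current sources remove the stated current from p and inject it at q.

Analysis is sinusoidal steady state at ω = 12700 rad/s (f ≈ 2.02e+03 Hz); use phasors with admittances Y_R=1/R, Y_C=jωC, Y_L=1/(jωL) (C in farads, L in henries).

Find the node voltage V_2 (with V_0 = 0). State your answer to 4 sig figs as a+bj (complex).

0.07337-0.05682j V

MNA unknowns: 4 node voltages V₁..V_4
R1: Y=0.009009+0.000j on G[2,1]
R2: Y=0.02370+0.000j on G[3,1]
R3: Y=0.005848+0.000j on G[3,0]
C1: Y=0.000+1.135j on G[0,2]
R4: Y=0.2336+0.000j on G[0,2]
R5: Y=0.6173+0.000j on G[1,0]
R6: Y=0.1773+0.000j on G[1,2]
R7: Y=0.4386+0.000j on G[2,0]
I1: z[0]−=0.101, z[2]+=0.101
C2: Y=0.000+0.05372j on G[3,1]
R8: Y=0.01721+0.000j on G[0,2]
L1: Y=0.000-0.4687j on G[2,0]
R9: Y=0.1495+0.000j on G[0,4]
R10: Y=0.0001647+0.000j on G[3,1]
R11: Y=0.03484+0.000j on G[4,3]
R12: Y=0.02268+0.000j on G[4,2]
R13: Y=0.007576+0.000j on G[2,4]
R14: Y=0.003597+0.000j on G[2,4]
R15: Y=0.02809+0.000j on G[1,4]
I2: z[4]−=0.0017, z[3]+=0.0017
solve → V1=0.01772-0.01259j, V2=0.07337-0.05682j, V3=0.03034-0.02181j, V4=0.009495-0.01233j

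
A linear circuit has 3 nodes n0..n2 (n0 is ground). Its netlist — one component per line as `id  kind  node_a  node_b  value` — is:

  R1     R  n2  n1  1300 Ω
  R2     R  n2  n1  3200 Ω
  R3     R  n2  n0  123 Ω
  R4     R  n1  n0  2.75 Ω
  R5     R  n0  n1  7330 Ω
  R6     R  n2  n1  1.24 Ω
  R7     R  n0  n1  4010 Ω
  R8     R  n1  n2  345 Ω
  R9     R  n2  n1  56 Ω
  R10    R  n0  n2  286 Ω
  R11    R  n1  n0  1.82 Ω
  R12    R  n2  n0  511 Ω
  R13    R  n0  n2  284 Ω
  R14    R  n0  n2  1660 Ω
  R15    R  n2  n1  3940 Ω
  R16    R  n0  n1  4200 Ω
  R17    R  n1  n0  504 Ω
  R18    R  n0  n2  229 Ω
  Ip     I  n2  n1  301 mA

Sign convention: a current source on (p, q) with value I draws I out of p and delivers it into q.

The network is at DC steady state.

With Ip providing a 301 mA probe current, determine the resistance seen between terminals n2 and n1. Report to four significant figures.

R_eq = 1.176 Ω

Element admittances at DC:
  Y(R1) = 0.0007692 S between n2,n1
  Y(R2) = 0.0003125 S between n2,n1
  Y(R3) = 0.008130 S between n2,n0
  Y(R4) = 0.3636 S between n1,n0
  Y(R5) = 0.0001364 S between n0,n1
  Y(R6) = 0.8065 S between n2,n1
  Y(R7) = 0.0002494 S between n0,n1
  Y(R8) = 0.002899 S between n1,n2
  Y(R9) = 0.01786 S between n2,n1
  Y(R10) = 0.003497 S between n0,n2
  Y(R11) = 0.5495 S between n1,n0
  Y(R12) = 0.001957 S between n2,n0
  Y(R13) = 0.003521 S between n0,n2
  Y(R14) = 0.0006024 S between n0,n2
  Y(R15) = 0.0002538 S between n2,n1
  Y(R16) = 0.0002381 S between n0,n1
  Y(R17) = 0.001984 S between n1,n0
  Y(R18) = 0.004367 S between n0,n2
  Ip: injects 0.301 A into n1 (from n2)
Assemble and solve the 2×2 MNA system:
  V(n1)=0.008335  V(n2)=-0.3457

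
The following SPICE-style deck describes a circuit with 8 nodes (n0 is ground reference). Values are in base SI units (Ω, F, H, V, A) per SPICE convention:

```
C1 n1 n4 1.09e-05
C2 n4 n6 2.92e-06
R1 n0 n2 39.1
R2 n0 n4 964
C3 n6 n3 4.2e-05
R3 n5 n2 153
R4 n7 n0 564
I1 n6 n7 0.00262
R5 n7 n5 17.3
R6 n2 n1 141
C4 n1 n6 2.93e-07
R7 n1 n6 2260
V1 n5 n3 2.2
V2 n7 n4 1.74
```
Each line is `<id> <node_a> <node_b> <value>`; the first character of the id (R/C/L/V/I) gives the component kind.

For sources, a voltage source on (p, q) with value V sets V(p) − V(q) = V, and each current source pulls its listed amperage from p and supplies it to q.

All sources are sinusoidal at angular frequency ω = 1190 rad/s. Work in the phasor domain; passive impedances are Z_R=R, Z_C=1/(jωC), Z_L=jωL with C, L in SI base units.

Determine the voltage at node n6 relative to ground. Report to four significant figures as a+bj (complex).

Element admittances at ω=1190 rad/s:
  Y(C1) = 0.000+0.01297j S between n1,n4
  Y(C2) = 0.000+0.003475j S between n4,n6
  Y(R1) = 0.02558+0.000j S between n0,n2
  Y(R2) = 0.001037+0.000j S between n0,n4
  Y(C3) = 0.000+0.04998j S between n6,n3
  Y(R3) = 0.006536+0.000j S between n5,n2
  Y(R4) = 0.001773+0.000j S between n7,n0
  I1: injects 0.00262 A into n7 (from n6)
  Y(R5) = 0.05780+0.000j S between n7,n5
  Y(R6) = 0.007092+0.000j S between n2,n1
  Y(C4) = 0.000+0.0003487j S between n1,n6
  Y(R7) = 0.0004425+0.000j S between n1,n6
  V1: constraint V(n5)−V(n3) = 2.2
  V2: constraint V(n7)−V(n4) = 1.74
Assemble and solve the 9×9 MNA system:
  V(n1)=-0.7836-0.2361j  V(n2)=-0.02162-0.01609j  V(n3)=-1.479+0.1596j  V(n4)=-0.9010+0.1464j  V(n5)=0.7206+0.1596j  V(n6)=-1.441+0.1995j  V(n7)=0.8390+0.1464j
  i(V1)=0.001993-0.001913j  i(V2)=-0.005711+0.0005051j

-1.441+0.1995j V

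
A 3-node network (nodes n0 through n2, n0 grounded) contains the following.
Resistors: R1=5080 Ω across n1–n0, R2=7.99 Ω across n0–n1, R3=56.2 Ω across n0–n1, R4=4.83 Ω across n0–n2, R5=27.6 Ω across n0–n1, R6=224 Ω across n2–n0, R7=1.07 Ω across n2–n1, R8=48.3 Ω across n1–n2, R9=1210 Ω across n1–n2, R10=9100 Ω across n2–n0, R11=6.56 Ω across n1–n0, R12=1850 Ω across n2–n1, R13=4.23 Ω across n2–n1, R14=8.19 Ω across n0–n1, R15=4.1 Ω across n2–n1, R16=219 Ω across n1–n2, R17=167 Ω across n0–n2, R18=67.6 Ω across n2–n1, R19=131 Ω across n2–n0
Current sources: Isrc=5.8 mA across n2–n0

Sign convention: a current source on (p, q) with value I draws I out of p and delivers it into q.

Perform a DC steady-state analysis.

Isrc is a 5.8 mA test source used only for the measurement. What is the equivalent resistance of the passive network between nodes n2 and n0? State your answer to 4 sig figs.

Element admittances at DC:
  Y(R1) = 0.0001969 S between n1,n0
  Y(R2) = 0.1252 S between n0,n1
  Y(R3) = 0.01779 S between n0,n1
  Y(R4) = 0.2070 S between n0,n2
  Y(R5) = 0.03623 S between n0,n1
  Y(R6) = 0.004464 S between n2,n0
  Y(R7) = 0.9346 S between n2,n1
  Y(R8) = 0.02070 S between n1,n2
  Y(R9) = 0.0008264 S between n1,n2
  Y(R10) = 0.0001099 S between n2,n0
  Y(R11) = 0.1524 S between n1,n0
  Y(R12) = 0.0005405 S between n2,n1
  Y(R13) = 0.2364 S between n2,n1
  Y(R14) = 0.1221 S between n0,n1
  Y(R15) = 0.2439 S between n2,n1
  Y(R16) = 0.004566 S between n1,n2
  Y(R17) = 0.005988 S between n0,n2
  Y(R18) = 0.01479 S between n2,n1
  Y(R19) = 0.007634 S between n2,n0
  Isrc: injects 0.0058 A into n0 (from n2)
Assemble and solve the 2×2 MNA system:
  V(n1)=-0.007740  V(n2)=-0.01015

R_eq = 1.750 Ω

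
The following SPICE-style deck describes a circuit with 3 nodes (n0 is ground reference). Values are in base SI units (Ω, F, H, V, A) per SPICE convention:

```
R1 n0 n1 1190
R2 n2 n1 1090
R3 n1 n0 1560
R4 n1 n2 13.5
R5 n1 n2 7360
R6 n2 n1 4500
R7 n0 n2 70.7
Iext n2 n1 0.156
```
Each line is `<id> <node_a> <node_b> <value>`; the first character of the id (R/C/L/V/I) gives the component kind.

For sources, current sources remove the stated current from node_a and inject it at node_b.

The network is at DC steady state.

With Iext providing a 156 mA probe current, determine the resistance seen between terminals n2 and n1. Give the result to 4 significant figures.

Element admittances at DC:
  Y(R1) = 0.0008403 S between n0,n1
  Y(R2) = 0.0009174 S between n2,n1
  Y(R3) = 0.0006410 S between n1,n0
  Y(R4) = 0.07407 S between n1,n2
  Y(R5) = 0.0001359 S between n1,n2
  Y(R6) = 0.0002222 S between n2,n1
  Y(R7) = 0.01414 S between n0,n2
  Iext: injects 0.156 A into n1 (from n2)
Assemble and solve the 2×2 MNA system:
  V(n1)=1.841  V(n2)=-0.1928

R_eq = 13.04 Ω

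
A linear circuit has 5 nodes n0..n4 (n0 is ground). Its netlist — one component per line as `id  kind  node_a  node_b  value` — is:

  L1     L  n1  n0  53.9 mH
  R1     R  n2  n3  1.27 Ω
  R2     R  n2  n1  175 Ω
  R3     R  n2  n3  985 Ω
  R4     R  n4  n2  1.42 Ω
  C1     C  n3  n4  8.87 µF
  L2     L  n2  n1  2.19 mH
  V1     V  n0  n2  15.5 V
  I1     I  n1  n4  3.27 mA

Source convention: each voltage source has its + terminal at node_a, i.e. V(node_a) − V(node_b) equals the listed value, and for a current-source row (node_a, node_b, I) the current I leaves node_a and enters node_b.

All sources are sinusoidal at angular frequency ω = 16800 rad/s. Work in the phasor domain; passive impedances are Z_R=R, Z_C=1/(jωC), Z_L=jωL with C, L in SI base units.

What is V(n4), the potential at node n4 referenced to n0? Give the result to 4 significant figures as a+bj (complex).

Element admittances at ω=16800 rad/s:
  Y(L1) = 0.000-0.001104j S between n1,n0
  Y(R1) = 0.7874+0.000j S between n2,n3
  Y(R2) = 0.005714+0.000j S between n2,n1
  Y(R3) = 0.001015+0.000j S between n2,n3
  Y(R4) = 0.7042+0.000j S between n4,n2
  Y(C1) = 0.000+0.1490j S between n3,n4
  Y(L2) = 0.000-0.02718j S between n2,n1
  V1: constraint V(n0)−V(n2) = 15.5
  I1: injects 0.00327 A into n4 (from n1)
Assemble and solve the 5×5 MNA system:
  V(n1)=-14.94-0.2286j  V(n2)=-15.50+0.000j  V(n3)=-15.50+0.0007563j  V(n4)=-15.50-0.0008467j
  i(V1)=-0.0002524+0.01650j

-15.50-0.0008467j V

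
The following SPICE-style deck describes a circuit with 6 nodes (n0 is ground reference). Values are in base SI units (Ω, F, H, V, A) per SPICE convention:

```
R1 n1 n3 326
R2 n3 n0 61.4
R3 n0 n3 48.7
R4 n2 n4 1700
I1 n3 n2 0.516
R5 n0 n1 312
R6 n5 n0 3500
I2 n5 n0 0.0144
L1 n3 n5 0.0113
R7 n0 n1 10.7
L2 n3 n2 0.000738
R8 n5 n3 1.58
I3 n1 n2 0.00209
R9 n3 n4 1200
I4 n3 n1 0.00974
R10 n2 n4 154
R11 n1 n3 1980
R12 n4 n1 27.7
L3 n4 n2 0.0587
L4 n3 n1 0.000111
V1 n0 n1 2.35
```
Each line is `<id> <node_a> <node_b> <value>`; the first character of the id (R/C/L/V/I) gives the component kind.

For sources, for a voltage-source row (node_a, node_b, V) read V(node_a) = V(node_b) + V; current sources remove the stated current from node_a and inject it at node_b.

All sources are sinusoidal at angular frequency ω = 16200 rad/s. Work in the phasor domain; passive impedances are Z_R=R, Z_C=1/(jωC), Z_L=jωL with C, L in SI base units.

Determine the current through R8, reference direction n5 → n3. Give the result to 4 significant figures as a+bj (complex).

-0.01374-0.0001467j A

MNA unknowns: 5 node voltages V₁..V_5 plus 1 source current (V1)
R1: Y=0.003067+0.000j on G[1,3]
R2: Y=0.01629+0.000j on G[3,0]
R3: Y=0.02053+0.000j on G[0,3]
R4: Y=0.0005882+0.000j on G[2,4]
I1: z[3]−=0.516, z[2]+=0.516
R5: Y=0.003205+0.000j on G[0,1]
R6: Y=0.0002857+0.000j on G[5,0]
I2: z[5]−=0.0144, z[0]+=0.0144
L1: Y=0.000-0.005463j on G[3,5]
R7: Y=0.09346+0.000j on G[0,1]
L2: Y=0.000-0.08364j on G[3,2]
R8: Y=0.6329+0.000j on G[5,3]
I3: z[1]−=0.00209, z[2]+=0.00209
R9: Y=0.0008333+0.000j on G[3,4]
I4: z[3]−=0.00974, z[1]+=0.00974
R10: Y=0.006494+0.000j on G[2,4]
R11: Y=0.0005051+0.000j on G[1,3]
R12: Y=0.03610+0.000j on G[4,1]
L3: Y=0.000-0.001052j on G[4,2]
L4: Y=0.000-0.5561j on G[3,1]
V1: row V0−V1=2.35, i_V1 at 0,1
solve → V1=-2.350+0.000j, V2=-1.841+6.202j, V3=-2.278+0.09844j, V4=-2.142+0.9924j, V5=-2.300+0.09821j
aux → i_V1=-0.2973+0.003653j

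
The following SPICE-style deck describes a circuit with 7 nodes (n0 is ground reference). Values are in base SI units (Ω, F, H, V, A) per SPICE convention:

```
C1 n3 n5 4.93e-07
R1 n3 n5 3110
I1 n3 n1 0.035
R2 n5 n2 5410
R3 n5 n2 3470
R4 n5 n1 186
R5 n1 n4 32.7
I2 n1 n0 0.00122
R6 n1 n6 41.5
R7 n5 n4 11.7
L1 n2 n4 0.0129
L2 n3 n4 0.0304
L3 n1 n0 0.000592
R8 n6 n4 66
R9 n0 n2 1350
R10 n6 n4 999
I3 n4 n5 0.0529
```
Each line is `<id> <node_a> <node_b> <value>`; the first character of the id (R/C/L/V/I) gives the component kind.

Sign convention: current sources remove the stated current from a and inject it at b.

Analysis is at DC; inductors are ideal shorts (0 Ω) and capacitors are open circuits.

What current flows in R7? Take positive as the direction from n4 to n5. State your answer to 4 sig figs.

-0.05349 A

Apply KCL at each of the 6 non-ground nodes and solve the resulting linear system.
Node n1: branches {I1, R4, R5, I2, R6, L3} → V_1 = 0.000
Node n2: branches {R2, R3, L1, R9} → V_2 = -0.8274
Node n3: branches {C1, R1, I1, L2} → V_3 = -0.8274
Node n4: branches {R5, R7, L1, L2, R8, R10, I3} → V_4 = -0.8274
Node n5: branches {C1, R1, R2, R3, R4, R7, I3} → V_5 = -0.2016
Node n6: branches {R6, R8, R10} → V_6 = -0.3320
Source currents: i(L1)=0.0009089, i(L2)=-0.03480, i(L3)=-0.0006071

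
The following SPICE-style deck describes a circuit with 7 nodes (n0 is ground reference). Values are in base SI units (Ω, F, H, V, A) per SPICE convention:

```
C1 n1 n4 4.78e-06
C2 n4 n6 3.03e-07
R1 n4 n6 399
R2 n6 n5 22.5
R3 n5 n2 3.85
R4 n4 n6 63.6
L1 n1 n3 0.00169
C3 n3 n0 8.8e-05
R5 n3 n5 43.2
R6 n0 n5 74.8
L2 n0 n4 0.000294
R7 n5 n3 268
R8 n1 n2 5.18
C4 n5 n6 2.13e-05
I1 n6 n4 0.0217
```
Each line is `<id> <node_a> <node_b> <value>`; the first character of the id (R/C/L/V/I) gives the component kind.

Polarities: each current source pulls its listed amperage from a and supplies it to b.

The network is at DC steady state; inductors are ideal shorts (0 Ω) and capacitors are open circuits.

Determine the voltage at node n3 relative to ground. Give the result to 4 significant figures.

-0.5852 V

Apply KCL at each of the 6 non-ground nodes and solve the resulting linear system.
Node n1: branches {C1, L1, R8} → V_1 = -0.5852
Node n2: branches {R3, R8} → V_2 = -0.5852
Node n3: branches {L1, C3, R5, R7} → V_3 = -0.5852
Node n4: branches {C1, C2, R1, R4, L2, I1} → V_4 = 0.000
Node n5: branches {R2, R3, R5, R6, R7, C4} → V_5 = -0.5852
Node n6: branches {C2, R1, R2, R4, C4, I1} → V_6 = -0.7612
Source currents: i(L1)=0.000, i(L2)=-0.007823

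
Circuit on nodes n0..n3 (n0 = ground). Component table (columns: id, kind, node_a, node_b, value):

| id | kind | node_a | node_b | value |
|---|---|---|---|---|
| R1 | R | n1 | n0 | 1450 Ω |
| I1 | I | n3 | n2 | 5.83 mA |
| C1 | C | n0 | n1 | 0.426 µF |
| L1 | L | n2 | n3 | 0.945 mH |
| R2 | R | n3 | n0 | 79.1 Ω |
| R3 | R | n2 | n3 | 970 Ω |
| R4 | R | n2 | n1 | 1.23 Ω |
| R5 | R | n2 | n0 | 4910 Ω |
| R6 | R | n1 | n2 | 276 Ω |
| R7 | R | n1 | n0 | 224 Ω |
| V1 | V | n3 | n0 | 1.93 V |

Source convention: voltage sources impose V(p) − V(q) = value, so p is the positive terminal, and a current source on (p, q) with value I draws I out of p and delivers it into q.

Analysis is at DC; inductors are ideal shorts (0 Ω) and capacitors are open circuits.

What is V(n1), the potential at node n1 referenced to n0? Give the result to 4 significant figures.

Element admittances at DC:
  Y(R1) = 0.0006897 S between n1,n0
  I1: injects 0.00583 A into n2 (from n3)
  Y(C1) = 0.000 S between n0,n1
  L1: short n2↔n3 (DC inductor)
  Y(R2) = 0.01264 S between n3,n0
  Y(R3) = 0.001031 S between n2,n3
  Y(R4) = 0.8130 S between n2,n1
  Y(R5) = 0.0002037 S between n2,n0
  Y(R6) = 0.003623 S between n1,n2
  Y(R7) = 0.004464 S between n1,n0
  V1: constraint V(n3)−V(n0) = 1.93
Assemble and solve the 5×5 MNA system:
  V(n1)=1.918  V(n2)=1.930  V(n3)=1.930
  i(L1)=-0.004448  i(V1)=-0.03468

1.918 V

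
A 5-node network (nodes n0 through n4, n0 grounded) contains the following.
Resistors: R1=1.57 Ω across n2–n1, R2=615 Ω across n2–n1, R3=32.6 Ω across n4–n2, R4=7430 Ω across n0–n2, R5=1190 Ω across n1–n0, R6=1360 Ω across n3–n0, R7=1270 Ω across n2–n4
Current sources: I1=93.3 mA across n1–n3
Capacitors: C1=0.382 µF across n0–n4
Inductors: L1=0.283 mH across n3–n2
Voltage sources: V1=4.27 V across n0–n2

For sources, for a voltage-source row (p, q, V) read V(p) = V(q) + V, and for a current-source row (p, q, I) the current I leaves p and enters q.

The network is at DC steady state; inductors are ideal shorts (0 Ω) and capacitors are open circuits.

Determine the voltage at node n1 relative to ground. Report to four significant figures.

MNA unknowns: 4 node voltages V₁..V_4 plus 2 source currents (L1, V1)
R1: Y=0.6369 on G[2,1]
R2: Y=0.001626 on G[2,1]
R3: Y=0.03067 on G[4,2]
R4: Y=0.0001346 on G[0,2]
R5: Y=0.0008403 on G[1,0]
R6: Y=0.0007353 on G[3,0]
R7: Y=0.0007874 on G[2,4]
I1: z[1]−=0.0933, z[3]+=0.0933
C1: Y=0.000 on G[0,4]
L1: row V3−V2=0, i_L1 at 3,2
V1: row V0−V2=4.27, i_V1 at 0,2
solve → V1=-4.410, V2=-4.270, V3=-4.270, V4=-4.270
aux → i_L1=0.09644, i_V1=-0.007421

-4.410 V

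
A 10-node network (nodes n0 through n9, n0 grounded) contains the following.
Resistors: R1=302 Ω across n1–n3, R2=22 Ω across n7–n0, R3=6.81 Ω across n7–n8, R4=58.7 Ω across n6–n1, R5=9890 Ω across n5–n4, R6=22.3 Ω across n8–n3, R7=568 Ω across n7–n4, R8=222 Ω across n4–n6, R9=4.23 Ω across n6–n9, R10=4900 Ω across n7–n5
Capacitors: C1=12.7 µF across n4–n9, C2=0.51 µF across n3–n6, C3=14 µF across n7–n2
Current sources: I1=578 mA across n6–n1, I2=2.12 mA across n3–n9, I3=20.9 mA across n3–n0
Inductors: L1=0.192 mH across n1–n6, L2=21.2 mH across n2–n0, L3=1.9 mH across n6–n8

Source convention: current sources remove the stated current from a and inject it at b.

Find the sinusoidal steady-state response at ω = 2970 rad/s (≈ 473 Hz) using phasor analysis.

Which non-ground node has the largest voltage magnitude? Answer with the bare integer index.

Apply KCL at each of the 9 non-ground nodes and solve the resulting linear system.
Node n1: branches {R1, R4, I1, L1} → V_1 = -0.4759+0.1354j
Node n2: branches {L2, C3} → V_2 = -0.5638-0.3187j
Node n3: branches {R1, C2, I2, R6, I3} → V_3 = -0.9653-0.1588j
Node n4: branches {C1, R5, R7, R8} → V_4 = -0.4693-0.1977j
Node n5: branches {R5, R10} → V_5 = -0.3885-0.1972j
Node n6: branches {R4, I1, C2, L1, R8, R9, L3} → V_6 = -0.4796-0.1932j
Node n7: branches {R2, R3, R7, R10, C3} → V_7 = -0.3484-0.1970j
Node n8: branches {R3, R6, L3} → V_8 = -0.4893-0.1970j
Node n9: branches {C1, I2, R9} → V_9 = -0.4699-0.1931j

3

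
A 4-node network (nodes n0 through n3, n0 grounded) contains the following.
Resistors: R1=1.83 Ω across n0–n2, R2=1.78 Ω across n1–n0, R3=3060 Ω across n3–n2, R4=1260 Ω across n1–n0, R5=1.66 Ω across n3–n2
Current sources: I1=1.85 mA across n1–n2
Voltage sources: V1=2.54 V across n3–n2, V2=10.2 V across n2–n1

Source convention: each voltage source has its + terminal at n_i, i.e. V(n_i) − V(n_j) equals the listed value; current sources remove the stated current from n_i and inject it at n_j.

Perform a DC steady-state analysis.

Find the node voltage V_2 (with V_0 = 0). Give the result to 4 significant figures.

5.174 V

Apply KCL at each of the 3 non-ground nodes and solve the resulting linear system.
Node n1: branches {R2, I1, R4, V2} → V_1 = -5.026
Node n2: branches {R1, I1, R3, R5, V1, V2} → V_2 = 5.174
Node n3: branches {R3, R5, V1} → V_3 = 7.714
Source currents: i(V1)=-1.531, i(V2)=-2.826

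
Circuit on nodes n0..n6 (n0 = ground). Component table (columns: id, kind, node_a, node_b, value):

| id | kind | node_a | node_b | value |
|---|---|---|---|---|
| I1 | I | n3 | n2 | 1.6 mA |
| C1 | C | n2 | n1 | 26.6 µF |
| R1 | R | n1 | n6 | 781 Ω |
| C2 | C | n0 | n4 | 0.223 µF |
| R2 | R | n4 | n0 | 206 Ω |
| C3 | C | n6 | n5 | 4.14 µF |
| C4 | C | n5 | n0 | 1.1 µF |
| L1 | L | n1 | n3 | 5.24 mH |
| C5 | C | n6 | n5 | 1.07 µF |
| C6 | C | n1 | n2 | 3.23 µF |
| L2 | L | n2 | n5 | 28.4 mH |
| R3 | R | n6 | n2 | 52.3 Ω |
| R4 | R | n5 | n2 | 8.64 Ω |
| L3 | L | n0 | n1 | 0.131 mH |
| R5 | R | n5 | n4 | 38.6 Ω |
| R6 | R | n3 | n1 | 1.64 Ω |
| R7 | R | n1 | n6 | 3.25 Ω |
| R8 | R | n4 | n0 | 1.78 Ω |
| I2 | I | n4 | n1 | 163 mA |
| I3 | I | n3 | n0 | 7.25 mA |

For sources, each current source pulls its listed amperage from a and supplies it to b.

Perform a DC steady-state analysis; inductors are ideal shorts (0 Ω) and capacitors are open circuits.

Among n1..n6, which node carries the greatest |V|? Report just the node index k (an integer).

4

MNA unknowns: 6 node voltages V₁..V_6 plus 3 source currents (L1, L2, L3)
I1: z[3]−=0.0016, z[2]+=0.0016
C1: Y=0.000 on G[2,1]
R1: Y=0.001280 on G[1,6]
C2: Y=0.000 on G[0,4]
R2: Y=0.004854 on G[4,0]
C3: Y=0.000 on G[6,5]
C4: Y=0.000 on G[5,0]
L1: row V1−V3=0, i_L1 at 1,3
C5: Y=0.000 on G[6,5]
C6: Y=0.000 on G[1,2]
L2: row V2−V5=0, i_L2 at 2,5
R3: Y=0.01912 on G[6,2]
R4: Y=0.1157 on G[5,2]
L3: row V0−V1=0, i_L3 at 0,1
R5: Y=0.02591 on G[5,4]
R6: Y=0.6098 on G[3,1]
R7: Y=0.3077 on G[1,6]
R8: Y=0.5618 on G[4,0]
I2: z[4]−=0.163, z[1]+=0.163
I3: z[3]−=0.00725, z[0]+=0.00725
solve → V1=0.000, V2=-0.1292, V3=0.000, V4=-0.2807, V5=-0.1292, V6=-0.007528
aux → i_L1=0.008850, i_L2=0.003926, i_L3=-0.1518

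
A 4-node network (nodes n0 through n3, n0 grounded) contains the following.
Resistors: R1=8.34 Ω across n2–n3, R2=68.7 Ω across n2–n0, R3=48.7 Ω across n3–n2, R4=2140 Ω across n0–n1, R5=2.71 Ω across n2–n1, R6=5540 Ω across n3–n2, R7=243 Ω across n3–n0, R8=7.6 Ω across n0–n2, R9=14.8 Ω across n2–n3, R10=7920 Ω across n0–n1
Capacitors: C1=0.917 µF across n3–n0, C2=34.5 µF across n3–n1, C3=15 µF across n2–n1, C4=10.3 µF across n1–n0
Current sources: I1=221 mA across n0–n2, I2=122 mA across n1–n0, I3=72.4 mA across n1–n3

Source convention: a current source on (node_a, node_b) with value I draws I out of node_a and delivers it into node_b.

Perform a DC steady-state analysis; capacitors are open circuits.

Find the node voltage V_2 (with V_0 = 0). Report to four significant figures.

Apply KCL at each of the 3 non-ground nodes and solve the resulting linear system.
Node n1: branches {R4, R5, I2, C2, C3, C4, R10, I3} → V_1 = 0.1224
Node n2: branches {R1, R2, R3, I1, R5, R6, R8, C3, R9} → V_2 = 0.6494
Node n3: branches {R1, R3, C1, R6, C2, R7, R9, I3} → V_3 = 0.9779

0.6494 V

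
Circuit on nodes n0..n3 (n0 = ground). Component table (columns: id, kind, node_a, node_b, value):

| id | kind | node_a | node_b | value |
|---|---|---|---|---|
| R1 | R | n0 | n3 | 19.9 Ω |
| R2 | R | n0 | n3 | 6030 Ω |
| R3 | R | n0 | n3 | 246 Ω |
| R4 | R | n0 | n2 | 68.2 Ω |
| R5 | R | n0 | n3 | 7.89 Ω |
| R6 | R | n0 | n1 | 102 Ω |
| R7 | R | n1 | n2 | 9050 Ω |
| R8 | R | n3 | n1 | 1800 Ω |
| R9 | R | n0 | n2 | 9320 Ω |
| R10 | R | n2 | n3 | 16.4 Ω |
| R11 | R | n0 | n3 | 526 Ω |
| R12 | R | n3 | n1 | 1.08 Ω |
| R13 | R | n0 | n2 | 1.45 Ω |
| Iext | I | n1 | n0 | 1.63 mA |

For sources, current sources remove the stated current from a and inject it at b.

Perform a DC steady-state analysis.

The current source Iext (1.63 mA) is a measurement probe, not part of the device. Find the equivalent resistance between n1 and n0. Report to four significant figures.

R_eq = 4.999 Ω

Element admittances at DC:
  Y(R1) = 0.05025 S between n0,n3
  Y(R2) = 0.0001658 S between n0,n3
  Y(R3) = 0.004065 S between n0,n3
  Y(R4) = 0.01466 S between n0,n2
  Y(R5) = 0.1267 S between n0,n3
  Y(R6) = 0.009804 S between n0,n1
  Y(R7) = 0.0001105 S between n1,n2
  Y(R8) = 0.0005556 S between n3,n1
  Y(R9) = 0.0001073 S between n0,n2
  Y(R10) = 0.06098 S between n2,n3
  Y(R11) = 0.001901 S between n0,n3
  Y(R12) = 0.9259 S between n3,n1
  Y(R13) = 0.6897 S between n0,n2
  Iext: injects 0.00163 A into n0 (from n1)
Assemble and solve the 3×3 MNA system:
  V(n1)=-0.008148  V(n2)=-0.0005170  V(n3)=-0.006476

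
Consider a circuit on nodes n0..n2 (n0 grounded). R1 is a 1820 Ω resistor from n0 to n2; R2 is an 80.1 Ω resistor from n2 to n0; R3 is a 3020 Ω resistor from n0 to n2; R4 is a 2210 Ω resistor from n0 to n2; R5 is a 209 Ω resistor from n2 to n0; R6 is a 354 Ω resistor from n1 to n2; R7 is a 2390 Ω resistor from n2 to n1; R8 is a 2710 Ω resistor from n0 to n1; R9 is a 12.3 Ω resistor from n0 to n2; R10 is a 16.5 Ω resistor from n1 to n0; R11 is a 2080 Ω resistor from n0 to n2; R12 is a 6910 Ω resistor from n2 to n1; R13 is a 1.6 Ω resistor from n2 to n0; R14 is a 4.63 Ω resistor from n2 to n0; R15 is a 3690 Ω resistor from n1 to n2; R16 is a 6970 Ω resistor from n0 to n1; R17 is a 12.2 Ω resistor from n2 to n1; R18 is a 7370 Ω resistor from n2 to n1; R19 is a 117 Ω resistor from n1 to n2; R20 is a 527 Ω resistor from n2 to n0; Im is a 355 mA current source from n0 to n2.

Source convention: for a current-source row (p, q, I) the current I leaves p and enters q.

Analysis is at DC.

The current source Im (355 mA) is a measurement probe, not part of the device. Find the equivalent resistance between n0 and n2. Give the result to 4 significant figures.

R_eq = 1.020 Ω

Apply KCL at each of the 2 non-ground nodes and solve the resulting linear system.
Node n1: branches {R6, R7, R8, R10, R12, R15, R16, R17, R18, R19} → V_1 = 0.2197
Node n2: branches {R1, R2, R3, R4, R5, R6, R7, R9, R11, R12, R13, R14, R15, R17, R18, R19, R20, Im} → V_2 = 0.3621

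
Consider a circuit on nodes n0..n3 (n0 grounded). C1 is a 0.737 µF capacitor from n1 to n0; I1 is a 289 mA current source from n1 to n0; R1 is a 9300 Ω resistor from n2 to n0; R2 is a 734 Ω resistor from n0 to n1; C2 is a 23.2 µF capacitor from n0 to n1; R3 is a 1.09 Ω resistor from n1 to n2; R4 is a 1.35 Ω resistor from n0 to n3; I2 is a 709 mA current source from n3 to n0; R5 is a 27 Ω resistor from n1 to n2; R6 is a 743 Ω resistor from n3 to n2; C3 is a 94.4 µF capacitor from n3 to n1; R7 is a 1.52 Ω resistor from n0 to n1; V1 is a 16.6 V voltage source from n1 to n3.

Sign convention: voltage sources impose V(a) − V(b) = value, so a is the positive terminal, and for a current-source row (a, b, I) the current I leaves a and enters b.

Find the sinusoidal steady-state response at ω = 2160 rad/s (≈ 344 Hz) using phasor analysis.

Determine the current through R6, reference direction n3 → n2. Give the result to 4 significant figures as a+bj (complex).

-0.02231-4.505e-08j A

MNA unknowns: 3 node voltages V₁..V_3 plus 1 source current (V1)
C1: Y=0.000+0.001592j on G[1,0]
I1: z[1]−=0.289, z[0]+=0.289
R1: Y=0.0001075+0.000j on G[2,0]
R2: Y=0.001362+0.000j on G[0,1]
C2: Y=0.000+0.05011j on G[0,1]
R3: Y=0.9174+0.000j on G[1,2]
R4: Y=0.7407+0.000j on G[0,3]
I2: z[3]−=0.709, z[0]+=0.709
R5: Y=0.03704+0.000j on G[1,2]
R6: Y=0.001346+0.000j on G[3,2]
C3: Y=0.000+0.2039j on G[3,1]
R7: Y=0.6579+0.000j on G[0,1]
V1: row V1−V3=16.6, i_V1 at 1,3
solve → V1=8.059-0.2976j, V2=8.034-0.2976j, V3=-8.541-0.2976j
aux → i_V1=-5.640-3.605j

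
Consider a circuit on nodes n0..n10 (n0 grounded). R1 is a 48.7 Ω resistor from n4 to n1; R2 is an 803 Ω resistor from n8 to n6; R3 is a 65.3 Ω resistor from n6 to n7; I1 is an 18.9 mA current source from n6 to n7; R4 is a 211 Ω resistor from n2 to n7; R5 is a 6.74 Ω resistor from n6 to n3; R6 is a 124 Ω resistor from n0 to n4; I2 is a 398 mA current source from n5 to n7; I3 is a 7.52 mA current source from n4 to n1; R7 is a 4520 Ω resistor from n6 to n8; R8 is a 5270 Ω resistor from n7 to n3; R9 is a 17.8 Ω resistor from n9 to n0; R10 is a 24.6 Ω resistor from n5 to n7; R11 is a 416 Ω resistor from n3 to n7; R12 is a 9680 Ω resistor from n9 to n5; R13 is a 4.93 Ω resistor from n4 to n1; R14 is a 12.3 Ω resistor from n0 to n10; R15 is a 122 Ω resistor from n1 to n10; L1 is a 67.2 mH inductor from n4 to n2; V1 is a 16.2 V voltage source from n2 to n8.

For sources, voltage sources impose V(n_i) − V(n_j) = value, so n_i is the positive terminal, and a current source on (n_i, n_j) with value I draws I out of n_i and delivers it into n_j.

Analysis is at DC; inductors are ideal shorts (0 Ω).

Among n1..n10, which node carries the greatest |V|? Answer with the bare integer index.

Element admittances at DC:
  Y(R1) = 0.02053 S between n4,n1
  Y(R2) = 0.001245 S between n8,n6
  Y(R3) = 0.01531 S between n6,n7
  I1: injects 0.0189 A into n7 (from n6)
  Y(R4) = 0.004739 S between n2,n7
  Y(R5) = 0.1484 S between n6,n3
  Y(R6) = 0.008065 S between n0,n4
  I2: injects 0.398 A into n7 (from n5)
  I3: injects 0.00752 A into n1 (from n4)
  Y(R7) = 0.0002212 S between n6,n8
  Y(R8) = 0.0001898 S between n7,n3
  Y(R9) = 0.05618 S between n9,n0
  Y(R10) = 0.04065 S between n5,n7
  Y(R11) = 0.002404 S between n3,n7
  Y(R12) = 0.0001033 S between n9,n5
  Y(R13) = 0.2028 S between n4,n1
  Y(R14) = 0.08130 S between n0,n10
  Y(R15) = 0.008197 S between n1,n10
  L1: short n4↔n2 (DC inductor)
  V1: constraint V(n2)−V(n8) = 16.2
Assemble and solve the 12×12 MNA system:
  V(n1)=0.1011  V(n2)=0.07080  V(n3)=-5.013  V(n4)=0.07080  V(n5)=-12.84  V(n6)=-5.047  V(n7)=-3.079  V(n8)=-16.13  V(n9)=-0.02356  V(n10)=0.009259
  i(L1)=-0.001324  i(V1)=-0.01625

8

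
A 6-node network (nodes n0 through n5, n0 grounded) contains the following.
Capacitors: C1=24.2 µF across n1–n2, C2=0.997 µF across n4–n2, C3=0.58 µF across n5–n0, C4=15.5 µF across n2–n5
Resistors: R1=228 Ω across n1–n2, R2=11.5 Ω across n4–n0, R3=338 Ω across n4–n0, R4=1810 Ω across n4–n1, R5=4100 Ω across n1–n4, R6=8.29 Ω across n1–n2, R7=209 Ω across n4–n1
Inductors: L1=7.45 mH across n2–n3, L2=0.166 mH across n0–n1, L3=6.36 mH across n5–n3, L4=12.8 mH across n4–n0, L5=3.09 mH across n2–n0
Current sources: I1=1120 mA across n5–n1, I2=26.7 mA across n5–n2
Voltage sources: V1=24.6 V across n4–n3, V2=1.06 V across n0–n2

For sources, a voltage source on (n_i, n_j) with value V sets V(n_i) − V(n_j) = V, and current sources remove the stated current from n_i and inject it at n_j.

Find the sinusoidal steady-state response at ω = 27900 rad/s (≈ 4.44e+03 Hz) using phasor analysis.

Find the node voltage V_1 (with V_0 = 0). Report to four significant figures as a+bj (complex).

Element admittances at ω=27900 rad/s:
  Y(C1) = 0.000+0.6752j S between n1,n2
  Y(C2) = 0.000+0.02782j S between n4,n2
  Y(R1) = 0.004386+0.000j S between n1,n2
  Y(R2) = 0.08696+0.000j S between n4,n0
  Y(C3) = 0.000+0.01618j S between n5,n0
  Y(L1) = 0.000-0.004811j S between n2,n3
  I1: injects 1.12 A into n1 (from n5)
  Y(R3) = 0.002959+0.000j S between n4,n0
  Y(R4) = 0.0005525+0.000j S between n4,n1
  I2: injects 0.0267 A into n2 (from n5)
  Y(C4) = 0.000+0.4325j S between n2,n5
  Y(L2) = 0.000-0.2159j S between n0,n1
  Y(L3) = 0.000-0.005636j S between n5,n3
  Y(L4) = 0.000-0.002800j S between n4,n0
  Y(L5) = 0.000-0.01160j S between n2,n0
  Y(R5) = 0.0002439+0.000j S between n1,n4
  Y(R6) = 0.1206+0.000j S between n1,n2
  Y(R7) = 0.004785+0.000j S between n4,n1
  V1: constraint V(n4)−V(n3) = 24.6
  V2: constraint V(n0)−V(n2) = 1.06
Assemble and solve the 7×7 MNA system:
  V(n1)=-0.9109-2.405j  V(n2)=-1.060+0.000j  V(n3)=-24.95-2.991j  V(n4)=-0.3545-2.991j  V(n5)=-0.7173+2.627j
  i(V1)=-0.04604+0.2515j  i(V2)=-0.6020-0.07055j

-0.9109-2.405j V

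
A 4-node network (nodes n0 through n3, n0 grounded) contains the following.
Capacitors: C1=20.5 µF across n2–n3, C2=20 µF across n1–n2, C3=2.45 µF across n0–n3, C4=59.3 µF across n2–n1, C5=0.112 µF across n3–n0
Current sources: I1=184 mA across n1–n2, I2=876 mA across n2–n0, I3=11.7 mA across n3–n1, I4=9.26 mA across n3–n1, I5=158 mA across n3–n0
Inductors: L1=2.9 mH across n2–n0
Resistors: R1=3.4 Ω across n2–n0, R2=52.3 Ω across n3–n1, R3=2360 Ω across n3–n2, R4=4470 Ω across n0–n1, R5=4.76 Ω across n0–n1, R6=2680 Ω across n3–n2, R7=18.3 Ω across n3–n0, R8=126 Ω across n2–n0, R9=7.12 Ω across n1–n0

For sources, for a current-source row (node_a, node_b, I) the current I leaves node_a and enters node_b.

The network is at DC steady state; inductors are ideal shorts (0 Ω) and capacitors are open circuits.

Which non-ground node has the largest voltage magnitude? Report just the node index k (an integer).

Apply KCL at each of the 3 non-ground nodes and solve the resulting linear system.
Node n1: branches {I1, R2, C2, R4, R5, I3, C4, R9, I4} → V_1 = -0.5725
Node n2: branches {C1, I1, L1, R1, I2, C2, R3, R6, C4, R8} → V_2 = 0.000
Node n3: branches {C1, R2, R3, C3, R6, I3, R7, I4, C5, I5} → V_3 = -2.547
Source currents: i(L1)=-0.6940

3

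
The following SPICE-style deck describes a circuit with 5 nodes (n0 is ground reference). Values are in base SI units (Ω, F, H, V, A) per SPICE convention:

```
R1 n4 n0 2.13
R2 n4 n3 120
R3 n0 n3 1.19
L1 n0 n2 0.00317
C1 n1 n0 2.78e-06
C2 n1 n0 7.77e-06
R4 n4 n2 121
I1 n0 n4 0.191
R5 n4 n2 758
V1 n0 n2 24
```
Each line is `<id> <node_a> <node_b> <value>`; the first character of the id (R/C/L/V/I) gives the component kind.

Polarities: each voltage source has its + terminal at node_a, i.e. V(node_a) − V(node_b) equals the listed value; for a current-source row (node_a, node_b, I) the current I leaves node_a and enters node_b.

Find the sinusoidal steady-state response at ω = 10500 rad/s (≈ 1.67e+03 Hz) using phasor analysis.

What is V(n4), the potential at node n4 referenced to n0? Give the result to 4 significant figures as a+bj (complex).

-0.08005+0.000j V

Apply KCL at each of the 4 non-ground nodes and solve the resulting linear system.
Node n1: branches {C1, C2} → V_1 = 0.000+0.000j
Node n2: branches {L1, R4, R5, V1} → V_2 = -24.00+0.000j
Node n3: branches {R2, R3} → V_3 = -0.0007860+0.000j
Node n4: branches {R1, R2, R4, I1, R5} → V_4 = -0.08005+0.000j
Source currents: i(V1)=-0.2292+0.7210j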